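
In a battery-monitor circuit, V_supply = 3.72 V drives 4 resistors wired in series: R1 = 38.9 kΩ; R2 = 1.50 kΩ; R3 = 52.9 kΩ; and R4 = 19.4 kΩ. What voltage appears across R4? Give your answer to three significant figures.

V ≈ 0.640 V

ΣR = 38.9 + 1.50 + 52.9 + 19.4 = 112.7 kΩ.
Voltage divider: V = V_supply · (19.40 / 112.7) = 3.72 × 0.1721 = 0.6404 V.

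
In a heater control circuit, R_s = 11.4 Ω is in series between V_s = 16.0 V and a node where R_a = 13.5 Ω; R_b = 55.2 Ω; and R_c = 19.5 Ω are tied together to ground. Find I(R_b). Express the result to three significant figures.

I ≈ 0.110 A

Parallel bank: R_p = 1/(1/13.5 + 1/55.2 + 1/19.5) = 6.970 Ω.
V_A = 16.0 × 6.970/18.37 = 6.071 V.
Branch current I = V_A/R_b = 6.071/55.2 = 0.1100 A.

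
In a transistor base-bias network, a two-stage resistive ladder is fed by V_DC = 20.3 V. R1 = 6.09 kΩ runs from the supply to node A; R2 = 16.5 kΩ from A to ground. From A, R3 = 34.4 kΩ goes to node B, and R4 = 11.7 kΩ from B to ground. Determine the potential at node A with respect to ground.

V_A ≈ 13.5 V

Node A sees R2 in parallel with the series input of stage 2, R3 + R4 = 46.10 kΩ.
R2 ‖ (R3+R4) = 12.15 kΩ.
V_A = 20.3 × 12.15/(6.09 + 12.15) = 13.52 V.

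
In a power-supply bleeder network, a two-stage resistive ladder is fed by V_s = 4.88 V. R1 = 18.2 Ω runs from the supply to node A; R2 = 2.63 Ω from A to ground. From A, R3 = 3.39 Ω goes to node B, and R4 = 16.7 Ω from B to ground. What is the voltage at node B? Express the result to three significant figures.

Node A sees R2 in parallel with the series input of stage 2, R3 + R4 = 20.09 Ω.
Effective lower resistance at A: R2 ‖ 20.09 = 2.326 Ω.
So V_A = 4.88 × 0.1133 = 0.5529 V.
V_B = V_A × 0.8313 = 0.4596 V.

V_B ≈ 0.460 V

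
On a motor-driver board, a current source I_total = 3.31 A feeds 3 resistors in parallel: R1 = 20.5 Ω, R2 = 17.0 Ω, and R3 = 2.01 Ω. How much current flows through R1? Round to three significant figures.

I ≈ 0.267 A

ΣG = 1/20.5 + 1/17.0 + 1/2.01 = 0.6051.
By the current-divider rule, I = I_total · G_k/ΣG = 3.31 × 0.08061 = 0.2668 A.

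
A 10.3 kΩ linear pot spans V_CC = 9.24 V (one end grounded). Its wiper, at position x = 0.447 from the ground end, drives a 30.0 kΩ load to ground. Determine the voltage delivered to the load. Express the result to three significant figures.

V_out ≈ 3.81 V

The pot divides into 5.696 kΩ above the wiper and 4.604 kΩ below.
R_L loads the lower segment: effective lower R = 3.992 kΩ.
Then V_out = V_CC · 3.992/(5.696 + 3.992) = 3.807 V.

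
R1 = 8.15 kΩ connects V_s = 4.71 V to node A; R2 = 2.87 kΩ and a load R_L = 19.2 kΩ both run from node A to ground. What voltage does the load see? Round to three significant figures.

R2 ‖ R_L = (2.87 × 19.2)/(2.87 + 19.2) = 2.497 kΩ.
Voltage divider with the loaded lower leg: V_out = 4.71 × 2.497/(8.15 + 2.497) = 4.71 × 0.2345 = 1.105 V.
(Unloaded it would be 1.23 V; the load pulls it down.)

V_out ≈ 1.10 V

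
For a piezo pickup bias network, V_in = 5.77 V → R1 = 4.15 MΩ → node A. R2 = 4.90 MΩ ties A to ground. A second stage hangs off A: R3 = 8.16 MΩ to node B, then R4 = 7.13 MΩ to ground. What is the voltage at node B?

V_B ≈ 1.27 V

Node A sees R2 in parallel with the series input of stage 2, R3 + R4 = 15.29 MΩ.
R2 ‖ (R3+R4) = 3.711 MΩ.
So V_A = 5.77 × 0.4721 = 2.724 V.
V_B = V_A × 0.4663 = 1.270 V.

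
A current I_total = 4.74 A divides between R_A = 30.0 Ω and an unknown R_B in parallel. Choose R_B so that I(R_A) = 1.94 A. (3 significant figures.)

R_B ≈ 20.8 Ω

Two-branch current divider: I_A = I_total · R_B/(R_A + R_B).
With f = 0.4093, R_B = R_A · f/(1−f) = 30.0 × 0.6929 = 20.79 Ω.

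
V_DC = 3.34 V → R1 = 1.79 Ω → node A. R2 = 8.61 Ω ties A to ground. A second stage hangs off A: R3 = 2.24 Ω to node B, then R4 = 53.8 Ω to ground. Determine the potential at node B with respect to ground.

V_B ≈ 2.59 V

Looking into the second stage from A: R3 + R4 = 56.04 Ω appears in parallel with R2.
Effective lower resistance at A: R2 ‖ 56.04 = 7.463 Ω.
First divider: V_A = V_DC · 7.463/(1.79 + 7.463) = 2.694 V.
V_B = V_A × 0.9600 = 2.586 V.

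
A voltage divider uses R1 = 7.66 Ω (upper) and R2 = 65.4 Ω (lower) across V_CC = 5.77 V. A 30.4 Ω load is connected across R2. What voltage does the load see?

R2 ‖ R_L = (65.4 × 30.4)/(65.4 + 30.4) = 20.75 Ω.
Voltage divider with the loaded lower leg: V_out = 5.77 × 20.75/(7.66 + 20.75) = 5.77 × 0.7304 = 4.214 V.

V_out ≈ 4.21 V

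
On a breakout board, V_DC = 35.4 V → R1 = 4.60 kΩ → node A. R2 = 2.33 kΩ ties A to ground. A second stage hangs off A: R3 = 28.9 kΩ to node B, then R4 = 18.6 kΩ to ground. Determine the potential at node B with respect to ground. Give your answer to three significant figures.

The second stage (R3 + R4 = 47.50 kΩ) loads node A in parallel with R2.
R2 ‖ (R3+R4) = 2.221 kΩ.
So V_A = 35.4 × 0.3256 = 11.53 V.
Then the unloaded second divider: V_B = V_A × R4/(R3+R4) = 11.53 × 0.3916 = 4.514 V.

V_B ≈ 4.51 V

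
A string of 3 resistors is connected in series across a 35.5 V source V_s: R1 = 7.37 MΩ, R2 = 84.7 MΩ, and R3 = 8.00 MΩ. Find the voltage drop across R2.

Series total: ΣR = 7.37 + 84.7 + 8.00 = 100.1 MΩ.
Voltage divider: V = V_s · (84.70 / 100.1) = 35.5 × 0.8464 = 30.05 V.

V ≈ 30.0 V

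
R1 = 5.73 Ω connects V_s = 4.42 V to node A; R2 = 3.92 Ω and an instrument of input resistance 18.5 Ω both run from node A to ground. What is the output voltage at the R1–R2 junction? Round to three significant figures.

The load sits in parallel with R2, giving an effective lower resistance R2' = R2·R_L/(R2+R_L) = 3.235 Ω.
Voltage divider with the loaded lower leg: V_out = 4.42 × 3.235/(5.73 + 3.235) = 4.42 × 0.3608 = 1.595 V.
(Unloaded it would be 1.80 V; the load pulls it down.)

V_out ≈ 1.59 V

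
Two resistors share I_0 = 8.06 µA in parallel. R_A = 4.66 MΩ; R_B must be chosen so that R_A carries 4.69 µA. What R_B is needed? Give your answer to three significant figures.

In a two-way split, I_A/I_0 = R_B/(R_A + R_B).
With f = 0.5819, R_B = R_A · f/(1−f) = 4.66 × 1.392 = 6.485 MΩ.

R_B ≈ 6.49 MΩ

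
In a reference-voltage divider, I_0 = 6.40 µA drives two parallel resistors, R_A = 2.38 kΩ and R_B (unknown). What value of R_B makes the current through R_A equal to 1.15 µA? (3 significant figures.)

In a two-way split, I_A/I_0 = R_B/(R_A + R_B).
1.15/6.40 = R_B/(R_A + R_B) → R_B = R_A · (0.1797)/(1 − 0.1797) = 2.38 × 0.2190 = 0.5213 kΩ.

R_B ≈ 0.521 kΩ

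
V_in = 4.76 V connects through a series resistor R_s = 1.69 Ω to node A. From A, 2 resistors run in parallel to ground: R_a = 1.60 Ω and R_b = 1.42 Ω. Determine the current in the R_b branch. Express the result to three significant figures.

Equivalent of the parallel group: R_p = 0.7523 Ω.
V_A = 4.76 × 0.7523/2.442 = 1.466 V.
Branch current I = V_A/R_b = 1.466/1.42 = 1.033 A.

I ≈ 1.03 A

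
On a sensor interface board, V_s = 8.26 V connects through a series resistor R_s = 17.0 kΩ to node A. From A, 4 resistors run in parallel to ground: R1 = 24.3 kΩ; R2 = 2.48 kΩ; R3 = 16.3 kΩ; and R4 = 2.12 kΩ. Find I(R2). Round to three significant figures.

I ≈ 0.189 mA

Combine the parallel branches: R_p = (1/24.3 + 1/2.48 + 1/16.3 + 1/2.12)⁻¹ = 1.023 kΩ.
V_A by voltage divider: V_A = 8.26 × 1.023/(17.0 + 1.023) = 0.4689 V.
I(R2) = V_A / R2 = 0.4689/2.48 = 0.1891 mA.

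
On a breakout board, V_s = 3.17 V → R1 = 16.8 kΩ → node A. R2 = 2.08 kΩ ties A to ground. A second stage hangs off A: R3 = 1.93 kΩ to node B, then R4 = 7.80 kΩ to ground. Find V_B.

V_B ≈ 0.235 V

Looking into the second stage from A: R3 + R4 = 9.730 kΩ appears in parallel with R2.
Effective lower resistance at A: R2 ‖ 9.730 = 1.714 kΩ.
First divider: V_A = V_s · 1.714/(16.8 + 1.714) = 0.2934 V.
Stage 2 is unloaded, so V_B = V_A · R4/(R3+R4) = 0.2934 × 7.80/9.730 = 0.2352 V.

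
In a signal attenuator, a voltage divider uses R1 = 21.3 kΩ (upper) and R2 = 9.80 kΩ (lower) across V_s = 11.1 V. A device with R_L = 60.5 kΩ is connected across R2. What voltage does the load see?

First combine the lower leg with the load: R2 ‖ R_L = 8.434 kΩ.
Now apply the divider: V_out = 11.1 × 0.2836 = 3.148 V.

V_out ≈ 3.15 V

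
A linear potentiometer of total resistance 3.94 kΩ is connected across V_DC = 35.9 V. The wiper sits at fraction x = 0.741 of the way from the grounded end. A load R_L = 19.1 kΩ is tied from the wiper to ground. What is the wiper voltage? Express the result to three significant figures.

V_out ≈ 25.6 V

Lower segment x·R_p = 2.920 kΩ; upper segment (1−x)·R_p = 1.020 kΩ.
R_L loads the lower segment: effective lower R = 2.532 kΩ.
V_out = 35.9 × 2.532/(1.020 + 2.532) = 25.59 V.
(Unloaded: V_out = x·V_DC = 26.6 V.)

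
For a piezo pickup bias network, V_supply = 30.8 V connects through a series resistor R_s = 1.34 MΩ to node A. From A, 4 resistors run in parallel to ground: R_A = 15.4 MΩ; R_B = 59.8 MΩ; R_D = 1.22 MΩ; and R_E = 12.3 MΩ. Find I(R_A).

I ≈ 0.863 µA

Equivalent of the parallel group: R_p = 1.018 MΩ.
Node voltage V_A = V_supply · R_p/(R_s + R_p) = 30.8 × 0.4316 = 13.29 V.
Branch current I = V_A/R_A = 13.29/15.4 = 0.8633 µA.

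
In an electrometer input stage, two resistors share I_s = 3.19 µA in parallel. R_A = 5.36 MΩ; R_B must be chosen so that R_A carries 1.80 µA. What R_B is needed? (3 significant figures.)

Two-branch current divider: I_A = I_s · R_B/(R_A + R_B).
With f = 0.5643, R_B = R_A · f/(1−f) = 5.36 × 1.295 = 6.941 MΩ.

R_B ≈ 6.94 MΩ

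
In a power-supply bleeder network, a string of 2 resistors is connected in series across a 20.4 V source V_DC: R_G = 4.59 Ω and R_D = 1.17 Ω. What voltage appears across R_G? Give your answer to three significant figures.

V ≈ 16.3 V

Series total: ΣR = 4.59 + 1.17 = 5.760 Ω.
V = V_DC · R/ΣR = 20.4 × 0.7969 = 16.26 V.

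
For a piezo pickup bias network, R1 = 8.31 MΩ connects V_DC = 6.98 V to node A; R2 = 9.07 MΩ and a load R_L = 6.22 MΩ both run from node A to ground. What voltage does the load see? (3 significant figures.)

V_out ≈ 2.15 V

R2 ‖ R_L = (9.07 × 6.22)/(9.07 + 6.22) = 3.690 MΩ.
Now apply the divider: V_out = 6.98 × 0.3075 = 2.146 V.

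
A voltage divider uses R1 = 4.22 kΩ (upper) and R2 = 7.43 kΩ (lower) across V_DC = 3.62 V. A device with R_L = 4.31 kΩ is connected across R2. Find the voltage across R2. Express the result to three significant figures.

V_out ≈ 1.42 V

The load sits in parallel with R2, giving an effective lower resistance R2' = R2·R_L/(R2+R_L) = 2.728 kΩ.
Now apply the divider: V_out = 3.62 × 0.3926 = 1.421 V.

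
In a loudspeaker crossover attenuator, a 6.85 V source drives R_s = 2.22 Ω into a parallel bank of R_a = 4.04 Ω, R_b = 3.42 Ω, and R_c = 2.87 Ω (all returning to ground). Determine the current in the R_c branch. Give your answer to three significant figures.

Parallel bank: R_p = 1/(1/4.04 + 1/3.42 + 1/2.87) = 1.126 Ω.
Node voltage V_A = V_CC · R_p/(R_s + R_p) = 6.85 × 0.3365 = 2.305 V.
Branch current I = V_A/R_c = 2.305/2.87 = 0.8030 A.
(Equivalently: I_total = 2.047 A, then current-divider fraction G_k/ΣG = 0.3922.)

I ≈ 0.803 A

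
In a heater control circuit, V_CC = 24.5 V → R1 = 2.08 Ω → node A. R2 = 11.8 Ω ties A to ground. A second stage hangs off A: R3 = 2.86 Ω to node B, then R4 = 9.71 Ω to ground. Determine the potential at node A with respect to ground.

Looking into the second stage from A: R3 + R4 = 12.57 Ω appears in parallel with R2.
R2 ‖ (R3+R4) = 6.086 Ω.
V_A = 24.5 × 6.086/(2.08 + 6.086) = 18.26 V.

V_A ≈ 18.3 V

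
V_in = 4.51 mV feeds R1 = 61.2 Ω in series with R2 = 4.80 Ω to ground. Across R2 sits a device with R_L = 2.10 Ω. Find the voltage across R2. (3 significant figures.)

The load sits in parallel with R2, giving an effective lower resistance R2' = R2·R_L/(R2+R_L) = 1.461 Ω.
Then V_out = V_in · R2'/(R1 + R2') = 4.51 × 1.461/62.66 = 0.1051 mV.
(Unloaded it would be 0.328 mV; the load pulls it down.)

V_out ≈ 0.105 mV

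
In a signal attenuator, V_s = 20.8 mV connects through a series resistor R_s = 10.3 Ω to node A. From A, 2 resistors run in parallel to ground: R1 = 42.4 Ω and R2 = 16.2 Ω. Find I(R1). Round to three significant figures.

I ≈ 0.261 mA

Parallel bank: R_p = 1/(1/42.4 + 1/16.2) = 11.72 Ω.
V_A = 20.8 × 11.72/22.02 = 11.07 mV.
I(R1) = V_A / R1 = 11.07/42.4 = 0.2611 mA.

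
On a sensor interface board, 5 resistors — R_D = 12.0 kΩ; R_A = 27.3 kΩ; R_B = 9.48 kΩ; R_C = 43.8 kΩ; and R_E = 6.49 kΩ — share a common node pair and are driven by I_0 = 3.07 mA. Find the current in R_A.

Conductances: ΣG = 1/12.0 + 1/27.3 + 1/9.48 + 1/43.8 + 1/6.49 = 0.4024 (1/kΩ).
By the current-divider rule, I = I_0 · G_k/ΣG = 3.07 × 0.09104 = 0.2795 mA.

I ≈ 0.279 mA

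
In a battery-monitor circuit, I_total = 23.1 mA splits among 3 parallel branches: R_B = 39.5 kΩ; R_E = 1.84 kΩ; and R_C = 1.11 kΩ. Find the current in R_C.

Conductances: ΣG = 1/39.5 + 1/1.84 + 1/1.11 = 1.470 (1/kΩ).
R_C takes the fraction G_k/ΣG = 0.9009/1.470 = 0.6130, so I = 23.1 × 0.6130 = 14.16 mA.

I ≈ 14.2 mA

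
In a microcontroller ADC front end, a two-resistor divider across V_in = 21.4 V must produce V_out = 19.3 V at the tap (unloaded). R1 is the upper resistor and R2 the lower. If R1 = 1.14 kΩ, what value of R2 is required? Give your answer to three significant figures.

V_out/V_in = R2/(R1+R2) = 0.9019.
So R2 = R1 · V_out/(V_in − V_out) = 1.14 × 19.3/(21.4 − 19.3) = 1.14 × 9.190 = 10.48 kΩ.

R2 ≈ 10.5 kΩ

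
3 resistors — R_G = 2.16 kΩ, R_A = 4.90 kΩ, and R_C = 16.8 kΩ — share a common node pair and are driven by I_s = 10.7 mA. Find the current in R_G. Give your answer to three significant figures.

Total conductance ΣG = 1/2.16 + 1/4.90 + 1/16.8 = 0.7266 (units of 1/kΩ).
By the current-divider rule, I = I_s · G_k/ΣG = 10.7 × 0.6372 = 6.818 mA.

I ≈ 6.82 mA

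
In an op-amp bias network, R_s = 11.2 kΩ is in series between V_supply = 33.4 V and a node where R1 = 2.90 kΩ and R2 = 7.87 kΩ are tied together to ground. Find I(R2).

I ≈ 0.675 mA

Equivalent of the parallel group: R_p = 2.119 kΩ.
Node voltage V_A = V_supply · R_p/(R_s + R_p) = 33.4 × 0.1591 = 5.314 V.
Branch current I = V_A/R2 = 5.314/7.87 = 0.6752 mA.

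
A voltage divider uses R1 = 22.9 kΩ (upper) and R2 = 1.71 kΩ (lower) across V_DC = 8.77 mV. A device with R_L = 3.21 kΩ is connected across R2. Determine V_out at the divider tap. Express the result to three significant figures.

V_out ≈ 0.407 mV

First combine the lower leg with the load: R2 ‖ R_L = 1.116 kΩ.
Now apply the divider: V_out = 8.77 × 0.04646 = 0.4074 mV.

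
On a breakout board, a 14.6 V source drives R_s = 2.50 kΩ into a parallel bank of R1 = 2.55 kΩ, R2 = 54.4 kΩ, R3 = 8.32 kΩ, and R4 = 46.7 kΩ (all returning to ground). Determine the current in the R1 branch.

Parallel bank: R_p = 1/(1/2.55 + 1/54.4 + 1/8.32 + 1/46.7) = 1.811 kΩ.
V_A by voltage divider: V_A = 14.6 × 1.811/(2.50 + 1.811) = 6.134 V.
Branch current I = V_A/R1 = 6.134/2.55 = 2.405 mA.
(Check via current divider: I_total = 3.387 mA; share G_k/ΣG = 0.7102 → same result.)

I ≈ 2.41 mA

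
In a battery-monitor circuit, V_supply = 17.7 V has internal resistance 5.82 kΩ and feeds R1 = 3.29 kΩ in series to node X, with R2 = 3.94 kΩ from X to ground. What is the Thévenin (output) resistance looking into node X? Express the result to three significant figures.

R1' = 5.82 + 3.29 = 9.110 kΩ (source resistance + R1).
Looking into X with the source shorted: R_th = R1'·R2/(R1'+R2) = 9.110 × 3.94/13.05 = 2.750 kΩ.

R_th ≈ 2.75 kΩ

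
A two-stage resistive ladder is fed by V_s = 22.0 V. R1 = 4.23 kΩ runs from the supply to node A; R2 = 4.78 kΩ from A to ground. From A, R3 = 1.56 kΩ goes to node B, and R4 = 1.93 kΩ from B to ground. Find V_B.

V_B ≈ 3.93 V

Looking into the second stage from A: R3 + R4 = 3.490 kΩ appears in parallel with R2.
Effective lower resistance at A: R2 ‖ 3.490 = 2.017 kΩ.
First divider: V_A = V_s · 2.017/(4.23 + 2.017) = 7.104 V.
Stage 2 is unloaded, so V_B = V_A · R4/(R3+R4) = 7.104 × 1.93/3.490 = 3.928 V.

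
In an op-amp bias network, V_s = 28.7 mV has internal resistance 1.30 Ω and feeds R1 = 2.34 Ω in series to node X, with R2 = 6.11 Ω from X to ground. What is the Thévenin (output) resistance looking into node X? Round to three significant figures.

R_th ≈ 2.28 Ω

R1' = 1.30 + 2.34 = 3.640 Ω (source resistance + R1).
With V_s suppressed (replaced by a short), R_th = R1' ‖ R2 = (3.640 × 6.11)/(3.640 + 6.11) = 2.281 Ω.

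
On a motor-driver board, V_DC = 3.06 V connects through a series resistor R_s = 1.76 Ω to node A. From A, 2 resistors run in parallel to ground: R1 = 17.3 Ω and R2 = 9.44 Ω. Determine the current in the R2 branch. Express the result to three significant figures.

I ≈ 0.252 A

Equivalent of the parallel group: R_p = 6.107 Ω.
V_A = 3.06 × 6.107/7.867 = 2.375 V.
Branch current I = V_A/R2 = 2.375/9.44 = 0.2516 A.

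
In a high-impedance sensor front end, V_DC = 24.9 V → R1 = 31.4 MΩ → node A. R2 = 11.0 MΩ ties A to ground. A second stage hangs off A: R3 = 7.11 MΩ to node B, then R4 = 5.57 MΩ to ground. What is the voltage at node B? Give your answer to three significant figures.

Looking into the second stage from A: R3 + R4 = 12.68 MΩ appears in parallel with R2.
Effective lower resistance at A: R2 ‖ 12.68 = 5.890 MΩ.
First divider: V_A = V_DC · 5.890/(31.4 + 5.890) = 3.933 V.
Stage 2 is unloaded, so V_B = V_A · R4/(R3+R4) = 3.933 × 5.57/12.68 = 1.728 V.

V_B ≈ 1.73 V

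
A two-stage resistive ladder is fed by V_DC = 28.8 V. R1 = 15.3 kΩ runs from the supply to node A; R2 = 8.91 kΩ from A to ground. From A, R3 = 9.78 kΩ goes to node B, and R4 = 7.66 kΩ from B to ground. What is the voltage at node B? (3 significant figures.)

V_B ≈ 3.52 V

Node A sees R2 in parallel with the series input of stage 2, R3 + R4 = 17.44 kΩ.
Effective lower resistance at A: R2 ‖ 17.44 = 5.897 kΩ.
V_A = 28.8 × 5.897/(15.3 + 5.897) = 8.012 V.
V_B = V_A × 0.4392 = 3.519 V.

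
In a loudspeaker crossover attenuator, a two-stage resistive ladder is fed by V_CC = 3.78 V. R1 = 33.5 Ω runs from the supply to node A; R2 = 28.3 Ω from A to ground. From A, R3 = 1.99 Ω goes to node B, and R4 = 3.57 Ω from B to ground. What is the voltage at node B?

V_B ≈ 0.296 V

The second stage (R3 + R4 = 5.560 Ω) loads node A in parallel with R2.
R2 ‖ (R3+R4) = 4.647 Ω.
So V_A = 3.78 × 0.1218 = 0.4605 V.
V_B = V_A × 0.6421 = 0.2957 V.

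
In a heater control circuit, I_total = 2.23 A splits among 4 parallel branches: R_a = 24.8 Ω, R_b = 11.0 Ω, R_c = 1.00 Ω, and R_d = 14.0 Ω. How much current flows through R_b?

Conductances: ΣG = 1/24.8 + 1/11.0 + 1/1.00 + 1/14.0 = 1.203 (1/Ω).
By the current-divider rule, I = I_total · G_k/ΣG = 2.23 × 0.07559 = 0.1686 A.

I ≈ 0.169 A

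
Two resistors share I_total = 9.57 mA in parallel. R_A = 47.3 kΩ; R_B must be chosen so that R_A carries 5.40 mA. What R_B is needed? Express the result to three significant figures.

The fraction through R_A equals R_B/(R_A+R_B).
With f = 0.5643, R_B = R_A · f/(1−f) = 47.3 × 1.295 = 61.25 kΩ.

R_B ≈ 61.3 kΩ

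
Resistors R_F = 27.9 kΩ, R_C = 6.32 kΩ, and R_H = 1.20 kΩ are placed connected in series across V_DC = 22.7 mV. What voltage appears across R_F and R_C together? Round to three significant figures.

V ≈ 21.9 mV

ΣR = 27.9 + 6.32 + 1.20 = 35.42 kΩ.
R_{R_F..R_C} = 27.9 + 6.32 = 34.22 kΩ.
Voltage divider: V = V_DC · (34.22 / 35.42) = 22.7 × 0.9661 = 21.93 mV.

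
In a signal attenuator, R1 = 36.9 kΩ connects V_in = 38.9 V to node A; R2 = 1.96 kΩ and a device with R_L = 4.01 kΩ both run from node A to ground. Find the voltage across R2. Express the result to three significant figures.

First combine the lower leg with the load: R2 ‖ R_L = 1.317 kΩ.
Then V_out = V_in · R2'/(R1 + R2') = 38.9 × 1.317/38.22 = 1.340 V.
(Unloaded it would be 1.96 V; the load pulls it down.)

V_out ≈ 1.34 V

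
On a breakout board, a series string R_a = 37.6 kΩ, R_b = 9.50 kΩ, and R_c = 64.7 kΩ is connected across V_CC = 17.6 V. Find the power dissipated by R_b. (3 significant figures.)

The common current is I = 17.6/111.8 = 0.1574 mA.
P = I²R = 0.02478 × 9.50 = 0.2354 mW.

P ≈ 0.235 mW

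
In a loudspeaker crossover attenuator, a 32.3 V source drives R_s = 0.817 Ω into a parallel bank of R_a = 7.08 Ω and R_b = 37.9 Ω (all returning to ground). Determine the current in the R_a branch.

I ≈ 4.01 A

Equivalent of the parallel group: R_p = 5.966 Ω.
Node voltage V_A = V_in · R_p/(R_s + R_p) = 32.3 × 0.8795 = 28.41 V.
I(R_a) = V_A / R_a = 28.41/7.08 = 4.013 A.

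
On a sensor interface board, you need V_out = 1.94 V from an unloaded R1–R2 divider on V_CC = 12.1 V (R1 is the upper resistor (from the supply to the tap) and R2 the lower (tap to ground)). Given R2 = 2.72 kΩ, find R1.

Required fraction k = V_out/V_CC = 0.1603.
So R1 = R2 · (V_CC/V_out − 1) = 2.72 × (12.1/1.94 − 1) = 2.72 × 5.237 = 14.24 kΩ.

R1 ≈ 14.2 kΩ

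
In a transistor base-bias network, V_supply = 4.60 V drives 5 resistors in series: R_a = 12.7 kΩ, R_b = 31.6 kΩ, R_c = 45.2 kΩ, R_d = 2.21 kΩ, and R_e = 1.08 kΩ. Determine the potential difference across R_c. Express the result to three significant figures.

V ≈ 2.24 V

Total series resistance ΣR = 12.7 + 31.6 + 45.2 + 2.21 + 1.08 = 92.79 kΩ.
V = V_supply · R/ΣR = 4.60 × 0.4871 = 2.241 V.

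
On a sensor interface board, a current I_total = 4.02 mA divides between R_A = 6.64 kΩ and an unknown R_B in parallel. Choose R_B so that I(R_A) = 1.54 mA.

In a two-way split, I_A/I_total = R_B/(R_A + R_B).
With f = 0.3831, R_B = R_A · f/(1−f) = 6.64 × 0.6210 = 4.123 kΩ.

R_B ≈ 4.12 kΩ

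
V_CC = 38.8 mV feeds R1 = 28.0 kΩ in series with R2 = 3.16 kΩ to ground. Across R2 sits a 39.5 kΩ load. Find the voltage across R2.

V_out ≈ 3.67 mV

The load sits in parallel with R2, giving an effective lower resistance R2' = R2·R_L/(R2+R_L) = 2.926 kΩ.
Then V_out = V_CC · R2'/(R1 + R2') = 38.8 × 2.926/30.93 = 3.671 mV.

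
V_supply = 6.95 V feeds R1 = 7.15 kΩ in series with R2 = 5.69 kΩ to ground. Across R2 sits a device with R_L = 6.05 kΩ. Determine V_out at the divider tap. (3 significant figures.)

R2 ‖ R_L = (5.69 × 6.05)/(5.69 + 6.05) = 2.932 kΩ.
Now apply the divider: V_out = 6.95 × 0.2908 = 2.021 V.

V_out ≈ 2.02 V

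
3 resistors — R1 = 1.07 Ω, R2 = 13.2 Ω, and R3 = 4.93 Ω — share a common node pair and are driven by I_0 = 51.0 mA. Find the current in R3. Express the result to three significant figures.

I ≈ 8.53 mA

Total conductance ΣG = 1/1.07 + 1/13.2 + 1/4.93 = 1.213 (units of 1/Ω).
Current divider: I(R3) = I_0 · G_k/ΣG = 51.0 × (0.2028/1.213) = 51.0 × 0.1672 = 8.527 mA.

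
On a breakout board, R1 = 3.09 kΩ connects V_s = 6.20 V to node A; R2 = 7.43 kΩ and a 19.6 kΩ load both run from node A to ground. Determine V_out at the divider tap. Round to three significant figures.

V_out ≈ 3.94 V

R2 ‖ R_L = (7.43 × 19.6)/(7.43 + 19.6) = 5.388 kΩ.
Voltage divider with the loaded lower leg: V_out = 6.20 × 5.388/(3.09 + 5.388) = 6.20 × 0.6355 = 3.940 V.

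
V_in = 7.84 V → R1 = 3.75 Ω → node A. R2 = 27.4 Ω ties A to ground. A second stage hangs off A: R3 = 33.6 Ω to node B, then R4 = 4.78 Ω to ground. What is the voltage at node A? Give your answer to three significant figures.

Node A sees R2 in parallel with the series input of stage 2, R3 + R4 = 38.38 Ω.
R2 ‖ (R3+R4) = 15.99 Ω.
So V_A = 7.84 × 0.8100 = 6.350 V.

V_A ≈ 6.35 V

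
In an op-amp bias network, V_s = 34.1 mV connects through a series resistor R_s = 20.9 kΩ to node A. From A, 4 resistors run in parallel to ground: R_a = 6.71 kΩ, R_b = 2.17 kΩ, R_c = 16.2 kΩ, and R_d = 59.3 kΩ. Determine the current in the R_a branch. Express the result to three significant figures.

I ≈ 0.330 µA

Parallel bank: R_p = 1/(1/6.71 + 1/2.17 + 1/16.2 + 1/59.3) = 1.453 kΩ.
V_A by voltage divider: V_A = 34.1 × 1.453/(20.9 + 1.453) = 2.216 mV.
Branch current I = V_A/R_a = 2.216/6.71 = 0.3302 µA.
(Check via current divider: I_total = 1.526 µA; share G_k/ΣG = 0.2165 → same result.)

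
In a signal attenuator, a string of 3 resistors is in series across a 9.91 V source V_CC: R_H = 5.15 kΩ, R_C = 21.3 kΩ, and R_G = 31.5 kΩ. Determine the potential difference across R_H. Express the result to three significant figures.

V ≈ 0.881 V

ΣR = 5.15 + 21.3 + 31.5 = 57.95 kΩ.
Voltage divider: V = V_CC · (5.150 / 57.95) = 9.91 × 0.08887 = 0.8807 V.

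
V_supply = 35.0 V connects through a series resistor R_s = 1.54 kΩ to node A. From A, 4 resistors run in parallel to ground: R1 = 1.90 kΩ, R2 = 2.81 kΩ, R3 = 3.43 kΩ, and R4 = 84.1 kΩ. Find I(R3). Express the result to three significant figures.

I ≈ 3.61 mA

Combine the parallel branches: R_p = (1/1.90 + 1/2.81 + 1/3.43 + 1/84.1)⁻¹ = 0.8434 kΩ.
V_A by voltage divider: V_A = 35.0 × 0.8434/(1.54 + 0.8434) = 12.39 V.
I(R3) = V_A / R3 = 12.39/3.43 = 3.611 mA.
(Equivalently: I_total = 14.68 mA, then current-divider fraction G_k/ΣG = 0.2459.)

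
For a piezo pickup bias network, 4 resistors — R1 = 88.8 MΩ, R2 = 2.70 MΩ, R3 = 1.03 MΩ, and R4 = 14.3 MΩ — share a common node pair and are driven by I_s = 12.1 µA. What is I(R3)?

Total conductance ΣG = 1/88.8 + 1/2.70 + 1/1.03 + 1/14.3 = 1.422 (units of 1/MΩ).
R3 takes the fraction G_k/ΣG = 0.9709/1.422 = 0.6825, so I = 12.1 × 0.6825 = 8.259 µA.

I ≈ 8.26 µA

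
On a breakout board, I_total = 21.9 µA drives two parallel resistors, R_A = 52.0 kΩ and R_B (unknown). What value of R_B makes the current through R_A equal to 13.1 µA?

Two-branch current divider: I_A = I_total · R_B/(R_A + R_B).
With f = 0.5982, R_B = R_A · f/(1−f) = 52.0 × 1.489 = 77.41 kΩ.

R_B ≈ 77.4 kΩ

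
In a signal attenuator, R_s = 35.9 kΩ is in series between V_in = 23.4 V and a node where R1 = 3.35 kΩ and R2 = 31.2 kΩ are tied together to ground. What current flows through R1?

I ≈ 0.543 mA

Parallel bank: R_p = 1/(1/3.35 + 1/31.2) = 3.025 kΩ.
Node voltage V_A = V_in · R_p/(R_s + R_p) = 23.4 × 0.07772 = 1.819 V.
I(R1) = V_A / R1 = 1.819/3.35 = 0.5429 mA.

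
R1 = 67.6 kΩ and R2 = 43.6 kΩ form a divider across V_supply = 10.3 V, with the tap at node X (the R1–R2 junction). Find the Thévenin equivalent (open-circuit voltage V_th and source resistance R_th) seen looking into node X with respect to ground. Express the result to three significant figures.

V_th ≈ 4.04 V, R_th ≈ 26.5 kΩ

Open-circuit (no load on X): V_th = V_supply · R2/(R1 + R2) = 10.3 × 43.6/(67.60 + 43.6) = 4.038 V.
With V_supply suppressed (replaced by a short), R_th = R1 ‖ R2 = (67.60 × 43.6)/(67.60 + 43.6) = 26.51 kΩ.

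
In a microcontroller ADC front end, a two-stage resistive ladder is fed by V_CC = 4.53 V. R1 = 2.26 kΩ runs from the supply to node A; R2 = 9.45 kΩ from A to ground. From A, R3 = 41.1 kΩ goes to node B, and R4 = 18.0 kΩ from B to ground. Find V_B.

V_B ≈ 1.08 V

Node A sees R2 in parallel with the series input of stage 2, R3 + R4 = 59.10 kΩ.
Effective lower resistance at A: R2 ‖ 59.10 = 8.147 kΩ.
So V_A = 4.53 × 0.7828 = 3.546 V.
V_B = V_A × 0.3046 = 1.080 V.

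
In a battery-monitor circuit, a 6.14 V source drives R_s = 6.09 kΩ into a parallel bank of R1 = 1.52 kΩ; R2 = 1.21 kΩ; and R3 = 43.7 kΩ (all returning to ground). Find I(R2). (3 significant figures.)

Parallel bank: R_p = 1/(1/1.52 + 1/1.21 + 1/43.7) = 0.6635 kΩ.
V_A = 6.14 × 0.6635/6.753 = 0.6032 V.
Branch current I = V_A/R2 = 0.6032/1.21 = 0.4985 mA.

I ≈ 0.499 mA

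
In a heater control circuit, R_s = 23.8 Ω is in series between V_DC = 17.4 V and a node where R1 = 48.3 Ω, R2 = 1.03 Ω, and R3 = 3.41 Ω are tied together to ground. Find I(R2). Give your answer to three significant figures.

I ≈ 0.535 A

Parallel bank: R_p = 1/(1/48.3 + 1/1.03 + 1/3.41) = 0.7783 Ω.
V_A = 17.4 × 0.7783/24.58 = 0.5510 V.
I(R2) = V_A / R2 = 0.5510/1.03 = 0.5350 A.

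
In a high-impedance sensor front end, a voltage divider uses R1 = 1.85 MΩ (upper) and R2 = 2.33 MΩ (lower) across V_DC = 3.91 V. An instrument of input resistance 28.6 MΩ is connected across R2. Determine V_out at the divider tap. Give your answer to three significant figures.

V_out ≈ 2.10 V

The load sits in parallel with R2, giving an effective lower resistance R2' = R2·R_L/(R2+R_L) = 2.154 MΩ.
Voltage divider with the loaded lower leg: V_out = 3.91 × 2.154/(1.85 + 2.154) = 3.91 × 0.5380 = 2.104 V.
(Unloaded it would be 2.18 V; the load pulls it down.)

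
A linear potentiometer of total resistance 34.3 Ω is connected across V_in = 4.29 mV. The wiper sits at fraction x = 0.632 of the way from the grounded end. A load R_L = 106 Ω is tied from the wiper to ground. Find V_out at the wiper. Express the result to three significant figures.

Split the track: R_lower = x·R_p = 21.68 Ω, R_upper = (1−x)·R_p = 12.62 Ω.
Lower segment in parallel with the load: 21.68 ‖ 106 = 18.00 Ω.
Then V_out = V_in · 18.00/(12.62 + 18.00) = 2.522 mV.

V_out ≈ 2.52 mV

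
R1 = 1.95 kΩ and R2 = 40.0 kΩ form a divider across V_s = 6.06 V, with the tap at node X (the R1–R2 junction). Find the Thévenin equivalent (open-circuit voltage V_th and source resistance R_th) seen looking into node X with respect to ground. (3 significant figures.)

V_th ≈ 5.78 V, R_th ≈ 1.86 kΩ

Open-circuit (no load on X): V_th = V_s · R2/(R1 + R2) = 6.06 × 40.0/(1.950 + 40.0) = 5.778 V.
Zeroing V_s shorts the top of R1 to ground, so R_th = R1 ‖ R2 = 1.859 kΩ.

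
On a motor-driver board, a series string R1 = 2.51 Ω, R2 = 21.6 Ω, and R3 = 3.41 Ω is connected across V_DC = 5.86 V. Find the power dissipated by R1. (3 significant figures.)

ΣR = 27.52 Ω → I = 5.86/27.52 = 0.2129 A.
V(R1) = I·R = 0.5345 V; P = V·I = 0.5345 × 0.2129 = 0.1138 W.

P ≈ 0.114 W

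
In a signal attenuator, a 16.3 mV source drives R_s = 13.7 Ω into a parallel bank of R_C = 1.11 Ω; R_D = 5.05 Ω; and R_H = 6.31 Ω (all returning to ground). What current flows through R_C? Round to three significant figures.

Parallel bank: R_p = 1/(1/1.11 + 1/5.05 + 1/6.31) = 0.7953 Ω.
V_A by voltage divider: V_A = 16.3 × 0.7953/(13.7 + 0.7953) = 0.8943 mV.
Branch current I = V_A/R_C = 0.8943/1.11 = 0.8057 mA.

I ≈ 0.806 mA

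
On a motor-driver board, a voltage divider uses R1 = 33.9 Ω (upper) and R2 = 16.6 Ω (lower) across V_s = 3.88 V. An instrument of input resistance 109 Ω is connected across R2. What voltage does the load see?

First combine the lower leg with the load: R2 ‖ R_L = 14.41 Ω.
Voltage divider with the loaded lower leg: V_out = 3.88 × 14.41/(33.9 + 14.41) = 3.88 × 0.2982 = 1.157 V.

V_out ≈ 1.16 V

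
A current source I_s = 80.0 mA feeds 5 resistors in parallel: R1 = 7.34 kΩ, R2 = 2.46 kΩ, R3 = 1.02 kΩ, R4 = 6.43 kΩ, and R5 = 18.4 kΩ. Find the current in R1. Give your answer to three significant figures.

ΣG = 1/7.34 + 1/2.46 + 1/1.02 + 1/6.43 + 1/18.4 = 1.733.
By the current-divider rule, I = I_s · G_k/ΣG = 80.0 × 0.07861 = 6.289 mA.

I ≈ 6.29 mA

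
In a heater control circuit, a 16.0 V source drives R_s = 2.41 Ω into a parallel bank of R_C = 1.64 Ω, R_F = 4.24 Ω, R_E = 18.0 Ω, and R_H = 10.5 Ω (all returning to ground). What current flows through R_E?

Parallel bank: R_p = 1/(1/1.64 + 1/4.24 + 1/18.0 + 1/10.5) = 1.004 Ω.
Node voltage V_A = V_CC · R_p/(R_s + R_p) = 16.0 × 0.2940 = 4.704 V.
Branch current I = V_A/R_E = 4.704/18.0 = 0.2613 A.

I ≈ 0.261 A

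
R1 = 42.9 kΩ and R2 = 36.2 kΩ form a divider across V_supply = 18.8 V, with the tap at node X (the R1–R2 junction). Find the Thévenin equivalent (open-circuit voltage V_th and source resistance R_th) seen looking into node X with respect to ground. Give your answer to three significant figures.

V_th ≈ 8.60 V, R_th ≈ 19.6 kΩ

V_th is the unloaded tap voltage: V_supply · R2/(R1+R2) = 18.8 × 0.4576 = 8.604 V.
Zeroing V_supply shorts the top of R1 to ground, so R_th = R1 ‖ R2 = 19.63 kΩ.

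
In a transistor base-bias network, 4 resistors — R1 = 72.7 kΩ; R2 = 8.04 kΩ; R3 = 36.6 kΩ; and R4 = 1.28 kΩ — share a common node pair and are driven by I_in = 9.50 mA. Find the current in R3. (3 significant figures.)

ΣG = 1/72.7 + 1/8.04 + 1/36.6 + 1/1.28 = 0.9467.
By the current-divider rule, I = I_in · G_k/ΣG = 9.50 × 0.02886 = 0.2742 mA.

I ≈ 0.274 mA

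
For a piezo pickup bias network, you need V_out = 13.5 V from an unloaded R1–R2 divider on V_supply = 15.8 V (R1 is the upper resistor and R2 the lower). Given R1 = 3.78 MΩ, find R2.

R2 ≈ 22.2 MΩ

Required fraction k = V_out/V_supply = 0.8544.
Rearranging, R2 = R1·k/(1−k) = 3.78 × 5.870 = 22.19 MΩ.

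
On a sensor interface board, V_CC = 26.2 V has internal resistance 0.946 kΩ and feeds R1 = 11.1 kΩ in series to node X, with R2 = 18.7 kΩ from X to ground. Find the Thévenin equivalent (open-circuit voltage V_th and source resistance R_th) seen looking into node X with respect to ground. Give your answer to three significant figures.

V_th ≈ 15.9 V, R_th ≈ 7.33 kΩ

R1' = 0.946 + 11.1 = 12.05 kΩ (source resistance + R1).
Open-circuit (no load on X): V_th = V_CC · R2/(R1' + R2) = 26.2 × 18.7/(12.05 + 18.7) = 15.94 V.
Looking into X with the source shorted: R_th = R1'·R2/(R1'+R2) = 12.05 × 18.7/30.75 = 7.326 kΩ.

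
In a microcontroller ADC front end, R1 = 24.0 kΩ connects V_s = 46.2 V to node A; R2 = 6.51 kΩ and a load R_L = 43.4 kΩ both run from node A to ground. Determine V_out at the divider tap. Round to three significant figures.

The load sits in parallel with R2, giving an effective lower resistance R2' = R2·R_L/(R2+R_L) = 5.661 kΩ.
Voltage divider with the loaded lower leg: V_out = 46.2 × 5.661/(24.0 + 5.661) = 46.2 × 0.1909 = 8.817 V.

V_out ≈ 8.82 V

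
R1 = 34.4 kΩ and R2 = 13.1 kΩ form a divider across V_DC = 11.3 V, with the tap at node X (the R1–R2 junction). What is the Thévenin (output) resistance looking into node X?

R_th ≈ 9.49 kΩ

Looking into X with the source shorted: R_th = R1·R2/(R1+R2) = 34.40 × 13.1/47.50 = 9.487 kΩ.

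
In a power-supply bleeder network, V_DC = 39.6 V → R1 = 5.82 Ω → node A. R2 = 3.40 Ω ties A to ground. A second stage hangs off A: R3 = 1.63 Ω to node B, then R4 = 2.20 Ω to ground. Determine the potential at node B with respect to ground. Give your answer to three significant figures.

Node A sees R2 in parallel with the series input of stage 2, R3 + R4 = 3.830 Ω.
Effective lower resistance at A: R2 ‖ 3.830 = 1.801 Ω.
First divider: V_A = V_DC · 1.801/(5.82 + 1.801) = 9.359 V.
Then the unloaded second divider: V_B = V_A × R4/(R3+R4) = 9.359 × 0.5744 = 5.376 V.

V_B ≈ 5.38 V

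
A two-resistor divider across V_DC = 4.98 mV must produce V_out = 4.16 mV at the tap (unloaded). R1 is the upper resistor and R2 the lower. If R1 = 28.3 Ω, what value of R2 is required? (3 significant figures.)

Required fraction k = V_out/V_DC = 0.8353.
So R2 = R1 · V_out/(V_DC − V_out) = 28.3 × 4.16/(4.98 − 4.16) = 28.3 × 5.073 = 143.6 Ω.

R2 ≈ 144 Ω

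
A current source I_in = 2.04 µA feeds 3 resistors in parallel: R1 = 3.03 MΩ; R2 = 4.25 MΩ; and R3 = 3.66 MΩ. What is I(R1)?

Total conductance ΣG = 1/3.03 + 1/4.25 + 1/3.66 = 0.8386 (units of 1/MΩ).
R1 takes the fraction G_k/ΣG = 0.3300/0.8386 = 0.3936, so I = 2.04 × 0.3936 = 0.8029 µA.

I ≈ 0.803 µA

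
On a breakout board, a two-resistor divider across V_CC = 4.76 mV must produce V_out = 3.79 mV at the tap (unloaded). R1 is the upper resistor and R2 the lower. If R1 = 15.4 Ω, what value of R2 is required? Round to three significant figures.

V_out/V_CC = R2/(R1+R2) = 0.7962.
R2 = R1 · 0.7962/(1 − 0.7962) = 60.17 Ω.

R2 ≈ 60.2 Ω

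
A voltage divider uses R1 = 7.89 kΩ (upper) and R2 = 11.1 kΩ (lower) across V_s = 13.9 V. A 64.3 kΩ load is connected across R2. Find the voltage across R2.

V_out ≈ 7.58 V

First combine the lower leg with the load: R2 ‖ R_L = 9.466 kΩ.
Now apply the divider: V_out = 13.9 × 0.5454 = 7.581 V.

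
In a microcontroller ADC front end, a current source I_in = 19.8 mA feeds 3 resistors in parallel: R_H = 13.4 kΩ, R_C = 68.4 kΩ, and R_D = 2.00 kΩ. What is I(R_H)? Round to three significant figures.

ΣG = 1/13.4 + 1/68.4 + 1/2.00 = 0.5892.
R_H takes the fraction G_k/ΣG = 0.07463/0.5892 = 0.1266, so I = 19.8 × 0.1266 = 2.508 mA.

I ≈ 2.51 mA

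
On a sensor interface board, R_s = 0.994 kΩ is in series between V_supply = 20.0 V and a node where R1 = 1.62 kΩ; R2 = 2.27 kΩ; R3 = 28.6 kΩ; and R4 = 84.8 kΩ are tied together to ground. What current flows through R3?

Equivalent of the parallel group: R_p = 0.9053 kΩ.
Node voltage V_A = V_supply · R_p/(R_s + R_p) = 20.0 × 0.4767 = 9.533 V.
I(R3) = V_A / R3 = 9.533/28.6 = 0.3333 mA.

I ≈ 0.333 mA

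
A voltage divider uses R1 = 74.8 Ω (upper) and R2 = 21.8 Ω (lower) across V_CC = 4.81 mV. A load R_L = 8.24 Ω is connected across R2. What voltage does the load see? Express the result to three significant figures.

R2 ‖ R_L = (21.8 × 8.24)/(21.8 + 8.24) = 5.980 Ω.
Voltage divider with the loaded lower leg: V_out = 4.81 × 5.980/(74.8 + 5.980) = 4.81 × 0.07403 = 0.3561 mV.

V_out ≈ 0.356 mV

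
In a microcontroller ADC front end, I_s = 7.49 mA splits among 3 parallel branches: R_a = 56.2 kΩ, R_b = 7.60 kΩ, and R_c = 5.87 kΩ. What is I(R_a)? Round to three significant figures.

ΣG = 1/56.2 + 1/7.60 + 1/5.87 = 0.3197.
Current divider: I(R_a) = I_s · G_k/ΣG = 7.49 × (0.01779/0.3197) = 7.49 × 0.05565 = 0.4168 mA.

I ≈ 0.417 mA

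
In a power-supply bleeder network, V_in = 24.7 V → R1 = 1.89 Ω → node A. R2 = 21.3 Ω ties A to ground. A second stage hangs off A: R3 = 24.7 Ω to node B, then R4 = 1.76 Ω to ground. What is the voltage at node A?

V_A ≈ 21.3 V

Looking into the second stage from A: R3 + R4 = 26.46 Ω appears in parallel with R2.
Effective lower resistance at A: R2 ‖ 26.46 = 11.80 Ω.
V_A = 24.7 × 11.80/(1.89 + 11.80) = 21.29 V.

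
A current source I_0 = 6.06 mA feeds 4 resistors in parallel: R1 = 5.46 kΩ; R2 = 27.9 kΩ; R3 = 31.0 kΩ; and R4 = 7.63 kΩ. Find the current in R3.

Conductances: ΣG = 1/5.46 + 1/27.9 + 1/31.0 + 1/7.63 = 0.3823 (1/kΩ).
R3 takes the fraction G_k/ΣG = 0.03226/0.3823 = 0.08438, so I = 6.06 × 0.08438 = 0.5113 mA.

I ≈ 0.511 mA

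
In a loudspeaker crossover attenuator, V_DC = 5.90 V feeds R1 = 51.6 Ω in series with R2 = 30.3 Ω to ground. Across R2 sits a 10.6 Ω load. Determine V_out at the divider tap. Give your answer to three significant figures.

The load sits in parallel with R2, giving an effective lower resistance R2' = R2·R_L/(R2+R_L) = 7.853 Ω.
Now apply the divider: V_out = 5.90 × 0.1321 = 0.7793 V.
(Unloaded it would be 2.18 V; the load pulls it down.)

V_out ≈ 0.779 V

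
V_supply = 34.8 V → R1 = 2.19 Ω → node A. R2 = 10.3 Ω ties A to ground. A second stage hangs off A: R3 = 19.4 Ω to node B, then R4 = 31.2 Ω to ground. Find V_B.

Node A sees R2 in parallel with the series input of stage 2, R3 + R4 = 50.60 Ω.
R2 ‖ (R3+R4) = 8.558 Ω.
First divider: V_A = V_supply · 8.558/(2.19 + 8.558) = 27.71 V.
Stage 2 is unloaded, so V_B = V_A · R4/(R3+R4) = 27.71 × 31.2/50.60 = 17.09 V.

V_B ≈ 17.1 V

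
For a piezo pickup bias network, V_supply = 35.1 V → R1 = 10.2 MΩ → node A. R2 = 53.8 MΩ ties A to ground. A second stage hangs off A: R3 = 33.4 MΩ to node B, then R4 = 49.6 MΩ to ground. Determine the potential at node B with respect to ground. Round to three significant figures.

Looking into the second stage from A: R3 + R4 = 83.00 MΩ appears in parallel with R2.
R2 ‖ (R3+R4) = 32.64 MΩ.
V_A = 35.1 × 32.64/(10.2 + 32.64) = 26.74 V.
Stage 2 is unloaded, so V_B = V_A · R4/(R3+R4) = 26.74 × 49.6/83.00 = 15.98 V.

V_B ≈ 16.0 V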